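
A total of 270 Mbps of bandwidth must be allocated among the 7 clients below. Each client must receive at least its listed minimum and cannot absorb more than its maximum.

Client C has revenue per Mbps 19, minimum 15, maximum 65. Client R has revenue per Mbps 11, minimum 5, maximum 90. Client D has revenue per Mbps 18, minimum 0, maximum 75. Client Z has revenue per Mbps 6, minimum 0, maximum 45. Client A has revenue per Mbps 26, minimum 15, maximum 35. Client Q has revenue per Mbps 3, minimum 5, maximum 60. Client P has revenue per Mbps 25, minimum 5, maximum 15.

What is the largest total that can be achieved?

Meeting every minimum uses 15+5+0+0+15+5+5 = 45 Mbps, leaving 225.
Order the clients by revenue per Mbps: Client A 26 > Client P 25 > Client C 19 > Client D 18 > Client R 11 > Client Z 6 > Client Q 3.
Client A: +20 to 35 (cap) → 205 left.
Client P takes 10 more to reach its cap of 15 → 195 left.
Client C takes 50 more to reach its cap of 65 → 145 left.
Client D takes 75 more to reach its cap of 75 → 70 left.
Only 70 left; Client R takes them to reach 75.
Total = 19×65 + 11×75 + 18×75 + 26×35 + 3×5 + 25×15 = 4710.

4710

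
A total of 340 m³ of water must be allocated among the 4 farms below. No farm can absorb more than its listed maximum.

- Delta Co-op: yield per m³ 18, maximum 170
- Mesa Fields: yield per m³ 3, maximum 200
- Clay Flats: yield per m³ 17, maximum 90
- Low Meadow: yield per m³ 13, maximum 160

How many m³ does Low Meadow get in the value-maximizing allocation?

Order the farms by yield per m³: Delta Co-op 18 > Clay Flats 17 > Low Meadow 13 > Mesa Fields 3.
Delta Co-op takes 170 to reach its cap of 170 ; 170 left.
Give Clay Flats 90 to hit its cap of 90 ; 80 left.
Only 80 left; Low Meadow takes them to reach 80.

80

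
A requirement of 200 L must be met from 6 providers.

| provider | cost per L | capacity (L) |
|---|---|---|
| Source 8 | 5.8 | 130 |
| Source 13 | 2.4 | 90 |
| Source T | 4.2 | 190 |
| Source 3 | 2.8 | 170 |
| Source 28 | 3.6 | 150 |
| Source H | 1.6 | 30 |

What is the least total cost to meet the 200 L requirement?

Cheapest first:
Source H (1.6): use full 30 ; 170 L to go.
Source 13 (2.4): use full 90 ; 80 L to go.
Source 3 (2.8): take the remaining 80 ; done.
Source 28, Source T, Source 8: unused.
Cost = 30×1.6 + 90×2.4 + 80×2.8 = 488.

488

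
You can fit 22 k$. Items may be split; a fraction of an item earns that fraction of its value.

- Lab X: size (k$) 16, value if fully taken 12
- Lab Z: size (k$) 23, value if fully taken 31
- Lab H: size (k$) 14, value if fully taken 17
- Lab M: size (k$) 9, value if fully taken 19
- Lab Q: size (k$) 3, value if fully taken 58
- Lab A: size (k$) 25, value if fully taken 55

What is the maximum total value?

Rank by value-to-size ratio: Lab Q 58/3≈19.3, Lab A 55/25≈2.2, Lab M 19/9≈2.11, Lab Z 31/23≈1.35, Lab H 17/14≈1.21, Lab X 12/16≈0.75.
All 3 k$ of Lab Q fit (value 58) → 19 remain.
Only 19 k$ remain; take 19/25 of Lab A for value 55×19/25 = 41.8.
Total value = 99.8.

99.8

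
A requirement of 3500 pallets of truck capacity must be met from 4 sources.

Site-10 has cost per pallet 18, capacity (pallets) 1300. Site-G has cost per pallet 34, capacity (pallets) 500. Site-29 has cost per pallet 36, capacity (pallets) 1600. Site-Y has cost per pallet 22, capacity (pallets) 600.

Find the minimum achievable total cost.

Fill from the cheapest source first.
Take 1300 from Site-10 at 18 — need 2200 more.
Take 600 from Site-Y at 22 — need 1600 more.
Take 500 from Site-G at 34 — need 1100 more.
Site-29 (36): take the remaining 1100 — done.
Cost = 1300×18 + 600×22 + 500×34 + 1100×36 = 93200.

93200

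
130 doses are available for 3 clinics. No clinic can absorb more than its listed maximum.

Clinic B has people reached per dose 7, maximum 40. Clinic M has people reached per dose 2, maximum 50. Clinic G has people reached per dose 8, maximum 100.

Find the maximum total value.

1010

Highest people reached per dose first: Clinic G 8 > Clinic B 7 > Clinic M 2.
Clinic G: +100 to 100 (cap) ; 30 left.
Clinic B has room for 40 but only 30 remain, so it gets 30.
Total = 7×30 + 8×100 = 1010.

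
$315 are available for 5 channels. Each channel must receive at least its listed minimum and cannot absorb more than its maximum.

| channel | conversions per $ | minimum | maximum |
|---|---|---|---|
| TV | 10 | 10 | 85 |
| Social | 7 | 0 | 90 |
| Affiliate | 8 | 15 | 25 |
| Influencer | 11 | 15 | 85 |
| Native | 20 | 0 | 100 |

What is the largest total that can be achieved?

Meeting every minimum uses 10+0+15+15+0 = 40 $, leaving 275.
Order the channels by conversions per $: Native 20 > Influencer 11 > TV 10 > Affiliate 8 > Social 7.
Give Native 100 more to hit its cap of 100 → 175 left.
Influencer takes 70 more to reach its cap of 85 → 105 left.
TV: +75 to 85 (cap) → 30 left.
Affiliate: +10 to 25 (cap) → 20 left.
Social has room for 90 more but only 20 remain, so it gets 20.
Total = 10×85 + 7×20 + 8×25 + 11×85 + 20×100 = 4125.

4125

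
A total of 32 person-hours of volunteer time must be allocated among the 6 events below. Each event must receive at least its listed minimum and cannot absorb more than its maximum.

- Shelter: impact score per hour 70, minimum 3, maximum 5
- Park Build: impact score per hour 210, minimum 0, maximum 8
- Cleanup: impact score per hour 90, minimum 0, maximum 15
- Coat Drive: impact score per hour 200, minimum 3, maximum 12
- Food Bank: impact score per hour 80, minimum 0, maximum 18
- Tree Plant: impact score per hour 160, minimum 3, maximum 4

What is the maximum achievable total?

Meeting every minimum uses 3+0+0+3+0+3 = 9 person-hours, leaving 23.
Rank by impact score per hour: Park Build 210 > Coat Drive 200 > Tree Plant 160 > Cleanup 90 > Food Bank 80 > Shelter 70.
Park Build: +8 to 8 (cap) ; 15 left.
Coat Drive takes 9 more to reach its cap of 12 ; 6 left.
Tree Plant: +1 to 4 (cap) ; 5 left.
Cleanup has room for 15 more but only 5 remain, so it gets 5.
Total = 70×3 + 210×8 + 90×5 + 200×12 + 160×4 = 5380.

5380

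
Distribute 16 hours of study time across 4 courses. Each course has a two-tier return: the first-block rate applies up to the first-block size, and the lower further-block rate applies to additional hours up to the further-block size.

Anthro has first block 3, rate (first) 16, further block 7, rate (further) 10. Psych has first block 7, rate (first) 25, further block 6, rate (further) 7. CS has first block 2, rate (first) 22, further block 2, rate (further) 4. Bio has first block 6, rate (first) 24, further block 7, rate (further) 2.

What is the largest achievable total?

Rank every tier by rate: Psych/T1 25 > Bio/T1 24 > CS/T1 22 > Anthro/T1 16 > Anthro/T2 10 > Psych/T2 7 > CS/T2 4 > Bio/T2 2.
Psych/T1 (25): +7 → 9 left.
Bio/T1 (24): +6 → 3 left.
CS/T1 (22): +2 → 1 left.
1 remain; put them into Anthro T1 at 16.
Total = 25×7 + 24×6 + 22×2 + 16×1 = 379.

379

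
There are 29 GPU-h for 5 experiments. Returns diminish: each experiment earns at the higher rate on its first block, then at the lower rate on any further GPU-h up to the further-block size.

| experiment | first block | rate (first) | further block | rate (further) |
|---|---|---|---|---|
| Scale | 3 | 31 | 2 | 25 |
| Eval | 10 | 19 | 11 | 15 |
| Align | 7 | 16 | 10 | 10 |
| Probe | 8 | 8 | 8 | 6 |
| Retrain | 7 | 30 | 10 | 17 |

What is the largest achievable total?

Treat each block as its own option and order by rate: Scale/first 31 > Retrain/first 30 > Scale/second 25 > Eval/first 19 > Retrain/second 17 > Align/first 16 > Eval/second 15 > Align/second 10 > Probe/first 8 > Probe/second 6.
Fill Scale first block (3 at 31) → 26 left.
Retrain/first (30): +7 → 19 left.
Fill Scale second block (2 at 25) → 17 left.
Eval first at 19: fill all 10 → 7 left.
Retrain/second: +7 of 10 at 17; pool empty.
Total = 31×3 + 30×7 + 25×2 + 19×10 + 17×7 = 662.

662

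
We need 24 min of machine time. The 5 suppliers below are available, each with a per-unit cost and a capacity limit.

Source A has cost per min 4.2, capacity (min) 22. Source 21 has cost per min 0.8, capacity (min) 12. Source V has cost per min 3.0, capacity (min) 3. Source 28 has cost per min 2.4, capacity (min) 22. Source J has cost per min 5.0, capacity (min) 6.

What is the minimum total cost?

Fill from the cheapest supplier first.
Take 12 from Source 21 at 0.8 → need 12 more.
Source 28 at 2.4: take 12 of its 22 → requirement met.
Source V, Source A, Source J: unused.
Cost = 12×0.8 + 12×2.4 = 38.4.

38.4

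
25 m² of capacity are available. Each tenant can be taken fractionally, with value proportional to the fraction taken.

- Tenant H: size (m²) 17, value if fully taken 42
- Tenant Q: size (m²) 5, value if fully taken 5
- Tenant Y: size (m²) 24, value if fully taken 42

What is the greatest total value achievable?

Rank by value-to-size ratio: Tenant H 42/17≈2.47, Tenant Y 42/24≈1.75, Tenant Q 5/5≈1.
Take all of Tenant H (17 m², value 42) — 8 m² left.
Fill the last 8 m² with part of Tenant Y: 8/24 of it earns 14.
Total value = 56.

56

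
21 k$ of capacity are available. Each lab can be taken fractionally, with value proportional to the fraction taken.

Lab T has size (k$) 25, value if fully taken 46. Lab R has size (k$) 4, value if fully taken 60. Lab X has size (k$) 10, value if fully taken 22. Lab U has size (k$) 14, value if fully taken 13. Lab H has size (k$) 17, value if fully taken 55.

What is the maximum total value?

Rank by value-to-size ratio: Lab R 60/4≈15, Lab H 55/17≈3.24, Lab X 22/10≈2.2, Lab T 46/25≈1.84, Lab U 13/14≈0.929.
Lab R: take in full, 4 k$ for value 60 — 17 left.
Take all of Lab H (17 k$, value 55) — 0 k$ left.
Total value = 115.

115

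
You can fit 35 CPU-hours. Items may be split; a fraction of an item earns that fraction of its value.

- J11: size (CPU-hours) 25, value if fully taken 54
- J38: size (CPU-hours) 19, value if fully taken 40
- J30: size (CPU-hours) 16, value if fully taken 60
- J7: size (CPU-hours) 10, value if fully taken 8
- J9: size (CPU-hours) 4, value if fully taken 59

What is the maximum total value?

Best value per unit of size first: J9 59/4≈14.8, J30 60/16≈3.75, J11 54/25≈2.16, J38 40/19≈2.11, J7 8/10≈0.8.
J9: take in full, 4 CPU-hours for value 59 → 31 left.
Take all of J30 (16 CPU-hours, value 60) → 15 CPU-hours left.
Only 15 CPU-hours remain; take 15/25 of J11 for value 54×15/25 = 32.4.
Total value = 151.4.

151.4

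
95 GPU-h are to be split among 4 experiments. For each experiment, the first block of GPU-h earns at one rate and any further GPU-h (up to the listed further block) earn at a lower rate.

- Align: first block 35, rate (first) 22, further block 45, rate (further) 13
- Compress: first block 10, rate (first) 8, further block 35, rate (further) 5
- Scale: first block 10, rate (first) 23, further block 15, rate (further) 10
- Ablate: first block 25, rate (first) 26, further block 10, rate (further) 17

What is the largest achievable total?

2015

Treat each block as its own option and order by rate: Ablate/tier1 26 > Scale/tier1 23 > Align/tier1 22 > Ablate/tier2 17 > Align/tier2 13 > Scale/tier2 10 > Compress/tier1 8 > Compress/tier2 5.
Fill Ablate tier1 block (25 at 26) → 70 left.
Scale tier1 at 23: fill all 10 → 60 left.
Align/tier1 (22): +35 → 25 left.
Ablate tier2 at 17: fill all 10 → 15 left.
Align/tier2: +15 of 45 at 13; pool empty.
Total = 26×25 + 23×10 + 22×35 + 17×10 + 13×15 = 2015.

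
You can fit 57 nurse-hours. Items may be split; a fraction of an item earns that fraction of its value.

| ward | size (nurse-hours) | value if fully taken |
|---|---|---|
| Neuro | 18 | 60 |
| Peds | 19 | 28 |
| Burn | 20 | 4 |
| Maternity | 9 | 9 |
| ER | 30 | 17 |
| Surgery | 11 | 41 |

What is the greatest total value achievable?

138

Best value per unit of size first: Surgery 41/11≈3.73, Neuro 60/18≈3.33, Peds 28/19≈1.47, Maternity 9/9≈1, ER 17/30≈0.567, Burn 4/20≈0.2.
Take all of Surgery (11 nurse-hours, value 41) → 46 nurse-hours left.
All 18 nurse-hours of Neuro fit (value 60) → 28 remain.
Peds: take in full, 19 nurse-hours for value 28 → 9 left.
All 9 nurse-hours of Maternity fit (value 9) → 0 remain.
Total value = 138.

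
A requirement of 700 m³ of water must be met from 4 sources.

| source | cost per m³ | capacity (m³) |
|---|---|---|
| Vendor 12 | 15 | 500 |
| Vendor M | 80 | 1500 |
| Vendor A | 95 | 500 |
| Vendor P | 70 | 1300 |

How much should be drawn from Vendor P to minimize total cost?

200

Use sources in increasing cost order.
Vendor 12 at 15: take all 500 m³ → 200 still needed.
Vendor P at 70: take 200 of its 1300 → requirement met.
Vendor M, Vendor A: unused.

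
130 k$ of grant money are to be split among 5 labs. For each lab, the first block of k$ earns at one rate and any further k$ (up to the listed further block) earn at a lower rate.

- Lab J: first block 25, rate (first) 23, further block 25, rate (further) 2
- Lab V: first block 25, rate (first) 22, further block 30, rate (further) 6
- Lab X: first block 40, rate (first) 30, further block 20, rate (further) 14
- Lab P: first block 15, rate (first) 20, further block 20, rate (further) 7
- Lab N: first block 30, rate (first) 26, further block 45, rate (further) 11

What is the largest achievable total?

3305

Treat each block as its own option and order by rate: Lab X/tier1 30 > Lab N/tier1 26 > Lab J/tier1 23 > Lab V/tier1 22 > Lab P/tier1 20 > Lab X/tier2 14 > Lab N/tier2 11 > Lab P/tier2 7 > Lab V/tier2 6 > Lab J/tier2 2.
Lab X tier1 at 30: fill all 40 → 90 left.
Lab N/tier1 (26): +30 → 60 left.
Lab J tier1 at 23: fill all 25 → 35 left.
Lab V tier1 at 22: fill all 25 → 10 left.
10 remain; put them into Lab P tier1 at 20.
Total = 30×40 + 26×30 + 23×25 + 22×25 + 20×10 = 3305.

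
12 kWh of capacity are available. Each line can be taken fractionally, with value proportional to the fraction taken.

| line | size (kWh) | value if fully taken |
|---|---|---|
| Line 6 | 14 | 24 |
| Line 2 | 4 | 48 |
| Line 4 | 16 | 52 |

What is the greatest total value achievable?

74

Sort by value density: Line 2 48/4≈12, Line 4 52/16≈3.25, Line 6 24/14≈1.71.
Take all of Line 2 (4 kWh, value 48) ; 8 kWh left.
Only 8 kWh remain; take 8/16 of Line 4 for value 52×8/16 = 26.
Total value = 74.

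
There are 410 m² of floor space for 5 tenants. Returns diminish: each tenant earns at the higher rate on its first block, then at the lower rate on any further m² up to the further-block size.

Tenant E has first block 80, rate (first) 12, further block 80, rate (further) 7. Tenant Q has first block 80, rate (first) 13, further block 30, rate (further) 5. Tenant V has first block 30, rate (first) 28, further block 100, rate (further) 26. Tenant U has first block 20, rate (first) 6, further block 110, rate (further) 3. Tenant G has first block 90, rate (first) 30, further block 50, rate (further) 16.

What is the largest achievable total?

Rank every tier by rate: Tenant G/T1 30 > Tenant V/T1 28 > Tenant V/T2 26 > Tenant G/T2 16 > Tenant Q/T1 13 > Tenant E/T1 12 > Tenant E/T2 7 > Tenant U/T1 6 > Tenant Q/T2 5 > Tenant U/T2 3.
Tenant G/T1 (30): +90 ; 320 left.
Tenant V T1 at 28: fill all 30 ; 290 left.
Tenant V/T2 (26): +100 ; 190 left.
Fill Tenant G T2 block (50 at 16) ; 140 left.
Fill Tenant Q T1 block (80 at 13) ; 60 left.
60 remain; put them into Tenant E T1 at 12.
Total = 30×90 + 28×30 + 26×100 + 16×50 + 13×80 + 12×60 = 8700.

8700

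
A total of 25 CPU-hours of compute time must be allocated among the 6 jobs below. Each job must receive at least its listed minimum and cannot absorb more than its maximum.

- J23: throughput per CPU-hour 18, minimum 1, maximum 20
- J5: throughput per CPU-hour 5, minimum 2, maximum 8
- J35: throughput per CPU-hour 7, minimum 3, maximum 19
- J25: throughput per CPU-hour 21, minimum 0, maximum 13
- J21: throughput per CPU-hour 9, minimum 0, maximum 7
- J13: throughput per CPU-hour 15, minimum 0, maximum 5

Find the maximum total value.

430

Meeting every minimum uses 1+2+3+0+0+0 = 6 CPU-hours, leaving 19.
Rank by throughput per CPU-hour: J25 21 > J23 18 > J13 15 > J21 9 > J35 7 > J5 5.
J25 takes 13 more to reach its cap of 13 → 6 left.
J23: +6 (room for 19) → 7. Pool exhausted.
Total = 18×7 + 5×2 + 7×3 + 21×13 = 430.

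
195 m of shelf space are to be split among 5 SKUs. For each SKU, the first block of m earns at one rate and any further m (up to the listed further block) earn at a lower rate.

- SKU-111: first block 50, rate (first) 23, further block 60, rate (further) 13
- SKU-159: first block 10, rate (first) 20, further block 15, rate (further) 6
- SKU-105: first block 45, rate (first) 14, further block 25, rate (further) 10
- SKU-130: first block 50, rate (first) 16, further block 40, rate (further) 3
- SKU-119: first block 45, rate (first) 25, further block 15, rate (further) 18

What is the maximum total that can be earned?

3895

Order all 10 blocks by rate: SKU-119/T1 25 > SKU-111/T1 23 > SKU-159/T1 20 > SKU-119/T2 18 > SKU-130/T1 16 > SKU-105/T1 14 > SKU-111/T2 13 > SKU-105/T2 10 > SKU-159/T2 6 > SKU-130/T2 3.
SKU-119/T1 (25): +45 → 150 left.
SKU-111 T1 at 23: fill all 50 → 100 left.
SKU-159/T1 (20): +10 → 90 left.
SKU-119 T2 at 18: fill all 15 → 75 left.
SKU-130/T1 (16): +50 → 25 left.
25 remain; put them into SKU-105 T1 at 14.
Total = 25×45 + 23×50 + 20×10 + 18×15 + 16×50 + 14×25 = 3895.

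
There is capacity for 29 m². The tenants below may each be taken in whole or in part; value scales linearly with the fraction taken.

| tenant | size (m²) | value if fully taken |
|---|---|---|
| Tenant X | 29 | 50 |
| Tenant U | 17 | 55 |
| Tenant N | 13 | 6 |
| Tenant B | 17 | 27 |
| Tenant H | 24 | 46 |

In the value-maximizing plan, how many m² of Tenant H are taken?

Sort by value density: Tenant U 55/17≈3.24, Tenant H 46/24≈1.92, Tenant X 50/29≈1.72, Tenant B 27/17≈1.59, Tenant N 6/13≈0.462.
Take all of Tenant U (17 m², value 55) → 12 m² left.
Only 12 m² remain; take 12/24 of Tenant H for value 46×12/24 = 23.

12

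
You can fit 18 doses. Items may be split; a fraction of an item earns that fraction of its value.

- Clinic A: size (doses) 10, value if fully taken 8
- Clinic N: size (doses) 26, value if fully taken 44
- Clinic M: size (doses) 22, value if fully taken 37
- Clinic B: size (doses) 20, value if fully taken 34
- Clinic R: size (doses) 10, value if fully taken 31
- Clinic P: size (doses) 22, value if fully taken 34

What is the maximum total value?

44.6

Sort by value density: Clinic R 31/10≈3.1, Clinic B 34/20≈1.7, Clinic N 44/26≈1.69, Clinic M 37/22≈1.68, Clinic P 34/22≈1.55, Clinic A 8/10≈0.8.
All 10 doses of Clinic R fit (value 31) → 8 remain.
8 doses left: a 8/20 share of Clinic B gives 34×8/20 = 13.6.
Total value = 44.6.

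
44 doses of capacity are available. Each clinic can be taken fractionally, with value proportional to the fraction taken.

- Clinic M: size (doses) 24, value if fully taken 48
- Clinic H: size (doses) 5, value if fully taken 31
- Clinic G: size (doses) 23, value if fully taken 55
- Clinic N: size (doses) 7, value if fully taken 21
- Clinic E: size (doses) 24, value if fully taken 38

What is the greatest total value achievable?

125

Best value per unit of size first: Clinic H 31/5≈6.2, Clinic N 21/7≈3, Clinic G 55/23≈2.39, Clinic M 48/24≈2, Clinic E 38/24≈1.58.
Take all of Clinic H (5 doses, value 31) — 39 doses left.
All 7 doses of Clinic N fit (value 21) — 32 remain.
Take all of Clinic G (23 doses, value 55) — 9 doses left.
9 doses left: a 9/24 share of Clinic M gives 48×9/24 = 18.
Total value = 125.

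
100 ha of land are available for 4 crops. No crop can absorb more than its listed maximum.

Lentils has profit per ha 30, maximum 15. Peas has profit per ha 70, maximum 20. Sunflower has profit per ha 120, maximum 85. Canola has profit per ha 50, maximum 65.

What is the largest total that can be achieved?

Highest profit per ha first: Sunflower 120 > Peas 70 > Canola 50 > Lentils 30.
Sunflower takes 85 to reach its cap of 85 → 15 left.
Only 15 left; Peas takes them to reach 15.
Total = 70×15 + 120×85 = 11250.

11250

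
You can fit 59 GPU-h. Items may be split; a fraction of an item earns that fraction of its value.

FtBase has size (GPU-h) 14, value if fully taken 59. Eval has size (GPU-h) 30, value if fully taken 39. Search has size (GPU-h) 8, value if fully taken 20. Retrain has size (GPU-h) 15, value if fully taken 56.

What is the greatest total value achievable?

163.6

Best value per unit of size first: FtBase 59/14≈4.21, Retrain 56/15≈3.73, Search 20/8≈2.5, Eval 39/30≈1.3.
All 14 GPU-h of FtBase fit (value 59) — 45 remain.
Retrain: take in full, 15 GPU-h for value 56 — 30 left.
Take all of Search (8 GPU-h, value 20) — 22 GPU-h left.
Only 22 GPU-h remain; take 22/30 of Eval for value 39×22/30 = 28.6.
Total value = 163.6.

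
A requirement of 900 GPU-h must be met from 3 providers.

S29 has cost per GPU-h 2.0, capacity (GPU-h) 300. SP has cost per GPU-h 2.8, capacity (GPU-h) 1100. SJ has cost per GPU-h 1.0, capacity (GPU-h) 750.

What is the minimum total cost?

1050

Cheapest first:
Take 750 from SJ at 1.0 → need 150 more.
Take 150 from S29 at 2.0 to finish.
SP: unused.
Cost = 750×1.0 + 150×2.0 = 1050.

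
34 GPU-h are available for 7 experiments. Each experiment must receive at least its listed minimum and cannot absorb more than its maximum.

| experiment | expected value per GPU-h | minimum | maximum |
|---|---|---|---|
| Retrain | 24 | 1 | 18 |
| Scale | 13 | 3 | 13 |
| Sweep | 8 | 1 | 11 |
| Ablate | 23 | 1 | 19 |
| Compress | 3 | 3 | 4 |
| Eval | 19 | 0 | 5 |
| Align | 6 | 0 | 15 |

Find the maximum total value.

695

Meeting every minimum uses 1+3+1+1+3+0+0 = 9 GPU-h, leaving 25.
Rank by expected value per GPU-h: Retrain 24 > Ablate 23 > Eval 19 > Scale 13 > Sweep 8 > Align 6 > Compress 3.
Give Retrain 17 more to hit its cap of 18 ; 8 left.
Ablate: +8 (room for 18) → 9. Pool exhausted.
Total = 24×18 + 13×3 + 8×1 + 23×9 + 3×3 = 695.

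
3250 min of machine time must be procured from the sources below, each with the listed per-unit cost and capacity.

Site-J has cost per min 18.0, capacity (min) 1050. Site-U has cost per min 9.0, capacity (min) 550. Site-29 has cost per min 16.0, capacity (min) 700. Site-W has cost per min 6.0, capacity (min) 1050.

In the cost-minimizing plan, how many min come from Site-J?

Cheapest first:
Take 1050 from Site-W at 6.0 — need 2200 more.
Site-U (9.0): use full 550 — 1650 min to go.
Take 700 from Site-29 at 16.0 — need 950 more.
Site-J at 18.0: take 950 of its 1050 — requirement met.

950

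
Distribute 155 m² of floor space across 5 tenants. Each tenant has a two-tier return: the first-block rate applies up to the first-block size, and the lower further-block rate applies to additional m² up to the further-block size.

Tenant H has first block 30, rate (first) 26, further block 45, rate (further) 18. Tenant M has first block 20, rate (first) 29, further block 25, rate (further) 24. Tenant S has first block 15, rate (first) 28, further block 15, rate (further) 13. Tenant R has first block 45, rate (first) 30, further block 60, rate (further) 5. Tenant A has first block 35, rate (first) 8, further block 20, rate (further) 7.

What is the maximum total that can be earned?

Treat each block as its own option and order by rate: Tenant R/first 30 > Tenant M/first 29 > Tenant S/first 28 > Tenant H/first 26 > Tenant M/second 24 > Tenant H/second 18 > Tenant S/second 13 > Tenant A/first 8 > Tenant A/second 7 > Tenant R/second 5.
Tenant R first at 30: fill all 45 ; 110 left.
Fill Tenant M first block (20 at 29) ; 90 left.
Fill Tenant S first block (15 at 28) ; 75 left.
Fill Tenant H first block (30 at 26) ; 45 left.
Tenant M/second (24): +25 ; 20 left.
Tenant H/second: +20 of 45 at 18; pool empty.
Total = 30×45 + 29×20 + 28×15 + 26×30 + 24×25 + 18×20 = 4090.

4090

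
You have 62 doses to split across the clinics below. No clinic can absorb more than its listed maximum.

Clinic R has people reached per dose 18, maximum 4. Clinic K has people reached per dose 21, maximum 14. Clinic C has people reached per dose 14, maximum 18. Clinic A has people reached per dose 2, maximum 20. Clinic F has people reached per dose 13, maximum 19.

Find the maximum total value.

Rank by people reached per dose: Clinic K 21 > Clinic R 18 > Clinic C 14 > Clinic F 13 > Clinic A 2.
Clinic K takes 14 to reach its cap of 14 ; 48 left.
Clinic R: +4 to 4 (cap) ; 44 left.
Clinic C: +18 to 18 (cap) ; 26 left.
Give Clinic F 19 to hit its cap of 19 ; 7 left.
Only 7 left; Clinic A takes them to reach 7.
Total = 18×4 + 21×14 + 14×18 + 2×7 + 13×19 = 879.

879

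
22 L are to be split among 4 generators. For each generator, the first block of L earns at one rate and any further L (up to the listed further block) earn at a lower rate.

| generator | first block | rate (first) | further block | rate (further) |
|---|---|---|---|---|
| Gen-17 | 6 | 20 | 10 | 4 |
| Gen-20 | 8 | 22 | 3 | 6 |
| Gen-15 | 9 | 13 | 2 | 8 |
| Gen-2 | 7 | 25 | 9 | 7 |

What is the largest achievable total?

484

Order all 8 blocks by rate: Gen-2/first 25 > Gen-20/first 22 > Gen-17/first 20 > Gen-15/first 13 > Gen-15/second 8 > Gen-2/second 7 > Gen-20/second 6 > Gen-17/second 4.
Gen-2 first at 25: fill all 7 ; 15 left.
Gen-20 first at 22: fill all 8 ; 7 left.
Fill Gen-17 first block (6 at 20) ; 1 left.
1 remain; put them into Gen-15 first at 13.
Total = 25×7 + 22×8 + 20×6 + 13×1 = 484.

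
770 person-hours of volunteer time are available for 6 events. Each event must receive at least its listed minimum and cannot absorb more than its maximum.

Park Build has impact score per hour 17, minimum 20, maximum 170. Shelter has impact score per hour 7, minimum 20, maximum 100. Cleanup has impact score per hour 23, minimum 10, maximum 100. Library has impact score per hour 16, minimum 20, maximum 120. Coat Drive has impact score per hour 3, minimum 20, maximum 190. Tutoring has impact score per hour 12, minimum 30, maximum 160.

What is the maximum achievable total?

Meeting every minimum uses 20+20+10+20+20+30 = 120 person-hours, leaving 650.
Order the events by impact score per hour: Cleanup 23 > Park Build 17 > Library 16 > Tutoring 12 > Shelter 7 > Coat Drive 3.
Cleanup takes 90 more to reach its cap of 100 — 560 left.
Park Build: +150 to 170 (cap) — 410 left.
Give Library 100 more to hit its cap of 120 — 310 left.
Give Tutoring 130 more to hit its cap of 160 — 180 left.
Shelter: +80 to 100 (cap) — 100 left.
Coat Drive has room for 170 more but only 100 remain, so it gets 120.
Total = 17×170 + 7×100 + 23×100 + 16×120 + 3×120 + 12×160 = 10090.

10090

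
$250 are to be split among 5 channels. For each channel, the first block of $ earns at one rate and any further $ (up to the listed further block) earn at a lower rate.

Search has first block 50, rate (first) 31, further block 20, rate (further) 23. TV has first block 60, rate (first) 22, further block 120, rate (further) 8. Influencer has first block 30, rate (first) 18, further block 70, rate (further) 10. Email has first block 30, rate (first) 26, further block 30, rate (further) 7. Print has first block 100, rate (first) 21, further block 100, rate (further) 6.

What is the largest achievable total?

6000

Rank every tier by rate: Search/first 31 > Email/first 26 > Search/second 23 > TV/first 22 > Print/first 21 > Influencer/first 18 > Influencer/second 10 > TV/second 8 > Email/second 7 > Print/second 6.
Search/first (31): +50 ; 200 left.
Email first at 26: fill all 30 ; 170 left.
Search second at 23: fill all 20 ; 150 left.
Fill TV first block (60 at 22) ; 90 left.
Print/first: +90 of 100 at 21; pool empty.
Total = 31×50 + 26×30 + 23×20 + 22×60 + 21×90 = 6000.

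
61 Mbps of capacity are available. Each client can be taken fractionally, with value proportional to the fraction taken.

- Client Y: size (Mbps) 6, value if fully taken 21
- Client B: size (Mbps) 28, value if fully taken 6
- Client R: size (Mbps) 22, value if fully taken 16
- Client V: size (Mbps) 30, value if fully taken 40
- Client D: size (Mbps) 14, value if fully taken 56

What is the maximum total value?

Best value per unit of size first: Client D 56/14≈4, Client Y 21/6≈3.5, Client V 40/30≈1.33, Client R 16/22≈0.727, Client B 6/28≈0.214.
All 14 Mbps of Client D fit (value 56) ; 47 remain.
Take all of Client Y (6 Mbps, value 21) ; 41 Mbps left.
Client V: take in full, 30 Mbps for value 40 ; 11 left.
Only 11 Mbps remain; take 11/22 of Client R for value 16×11/22 = 8.
Total value = 125.

125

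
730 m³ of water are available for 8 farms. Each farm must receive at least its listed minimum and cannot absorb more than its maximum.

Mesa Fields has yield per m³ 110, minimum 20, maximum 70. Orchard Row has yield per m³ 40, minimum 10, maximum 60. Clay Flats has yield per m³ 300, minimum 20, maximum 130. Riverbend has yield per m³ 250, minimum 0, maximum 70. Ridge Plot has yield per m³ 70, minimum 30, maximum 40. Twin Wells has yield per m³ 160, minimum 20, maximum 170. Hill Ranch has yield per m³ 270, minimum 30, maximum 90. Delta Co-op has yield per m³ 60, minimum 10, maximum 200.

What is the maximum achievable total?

127900

Meeting every minimum uses 20+10+20+0+30+20+30+10 = 140 m³, leaving 590.
Rank by yield per m³: Clay Flats 300 > Hill Ranch 270 > Riverbend 250 > Twin Wells 160 > Mesa Fields 110 > Ridge Plot 70 > Delta Co-op 60 > Orchard Row 40.
Clay Flats: +110 to 130 (cap) — 480 left.
Give Hill Ranch 60 more to hit its cap of 90 — 420 left.
Riverbend takes 70 more to reach its cap of 70 — 350 left.
Twin Wells: +150 to 170 (cap) — 200 left.
Mesa Fields takes 50 more to reach its cap of 70 — 150 left.
Ridge Plot takes 10 more to reach its cap of 40 — 140 left.
Delta Co-op has room for 190 more but only 140 remain, so it gets 150.
Total = 110×70 + 40×10 + 300×130 + 250×70 + 70×40 + 160×170 + 270×90 + 60×150 = 127900.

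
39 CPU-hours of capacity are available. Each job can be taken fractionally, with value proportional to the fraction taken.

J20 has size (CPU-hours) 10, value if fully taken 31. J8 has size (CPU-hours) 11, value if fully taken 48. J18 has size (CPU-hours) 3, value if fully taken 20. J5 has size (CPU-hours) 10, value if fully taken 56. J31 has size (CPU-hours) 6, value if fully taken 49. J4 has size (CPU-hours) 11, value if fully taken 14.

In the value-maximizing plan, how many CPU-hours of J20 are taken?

Best value per unit of size first: J31 49/6≈8.17, J18 20/3≈6.67, J5 56/10≈5.6, J8 48/11≈4.36, J20 31/10≈3.1, J4 14/11≈1.27.
J31: take in full, 6 CPU-hours for value 49 ; 33 left.
All 3 CPU-hours of J18 fit (value 20) ; 30 remain.
All 10 CPU-hours of J5 fit (value 56) ; 20 remain.
All 11 CPU-hours of J8 fit (value 48) ; 9 remain.
Fill the last 9 CPU-hours with part of J20: 9/10 of it earns 27.9.

9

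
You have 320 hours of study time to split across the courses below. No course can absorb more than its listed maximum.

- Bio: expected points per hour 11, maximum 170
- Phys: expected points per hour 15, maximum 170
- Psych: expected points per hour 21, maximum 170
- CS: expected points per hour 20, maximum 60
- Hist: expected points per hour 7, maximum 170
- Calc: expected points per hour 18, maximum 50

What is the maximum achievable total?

6270

Highest expected points per hour first: Psych 21 > CS 20 > Calc 18 > Phys 15 > Bio 11 > Hist 7.
Psych: +170 to 170 (cap) ; 150 left.
CS takes 60 to reach its cap of 60 ; 90 left.
Calc: +50 to 50 (cap) ; 40 left.
Only 40 left; Phys takes them to reach 40.
Total = 15×40 + 21×170 + 20×60 + 18×50 = 6270.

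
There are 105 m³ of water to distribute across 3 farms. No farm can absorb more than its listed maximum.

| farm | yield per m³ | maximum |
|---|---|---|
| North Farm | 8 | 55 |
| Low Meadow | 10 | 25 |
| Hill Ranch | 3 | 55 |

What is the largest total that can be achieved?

765

Highest yield per m³ first: Low Meadow 10 > North Farm 8 > Hill Ranch 3.
Give Low Meadow 25 to hit its cap of 25 → 80 left.
North Farm: +55 to 55 (cap) → 25 left.
Hill Ranch: +25 (room for 55) → 25. Pool exhausted.
Total = 8×55 + 10×25 + 3×25 = 765.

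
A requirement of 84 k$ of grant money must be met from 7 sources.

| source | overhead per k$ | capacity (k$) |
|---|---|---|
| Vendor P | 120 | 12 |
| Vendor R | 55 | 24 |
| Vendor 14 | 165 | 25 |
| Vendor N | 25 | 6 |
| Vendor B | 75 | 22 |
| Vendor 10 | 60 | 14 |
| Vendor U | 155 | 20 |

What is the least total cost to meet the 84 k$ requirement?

Use sources in increasing cost order.
Vendor N at 25: take all 6 k$ — 78 still needed.
Take 24 from Vendor R at 55 — need 54 more.
Vendor 10 at 60: take all 14 k$ — 40 still needed.
Vendor B (75): use full 22 — 18 k$ to go.
Vendor P (120): use full 12 — 6 k$ to go.
Vendor U at 155: take 6 of its 20 — requirement met.
Vendor 14: unused.
Cost = 6×25 + 24×55 + 14×60 + 22×75 + 12×120 + 6×155 = 6330.

6330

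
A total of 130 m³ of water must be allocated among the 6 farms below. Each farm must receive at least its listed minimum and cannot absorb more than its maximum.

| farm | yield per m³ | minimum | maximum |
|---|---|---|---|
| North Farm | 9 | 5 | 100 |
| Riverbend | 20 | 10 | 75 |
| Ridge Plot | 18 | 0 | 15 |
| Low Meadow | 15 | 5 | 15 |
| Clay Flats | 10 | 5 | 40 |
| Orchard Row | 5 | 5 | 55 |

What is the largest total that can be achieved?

2215

Meeting every minimum uses 5+10+0+5+5+5 = 30 m³, leaving 100.
Rank by yield per m³: Riverbend 20 > Ridge Plot 18 > Low Meadow 15 > Clay Flats 10 > North Farm 9 > Orchard Row 5.
Give Riverbend 65 more to hit its cap of 75 → 35 left.
Ridge Plot: +15 to 15 (cap) → 20 left.
Low Meadow: +10 to 15 (cap) → 10 left.
Clay Flats: +10 (room for 35) → 15. Pool exhausted.
Total = 9×5 + 20×75 + 18×15 + 15×15 + 10×15 + 5×5 = 2215.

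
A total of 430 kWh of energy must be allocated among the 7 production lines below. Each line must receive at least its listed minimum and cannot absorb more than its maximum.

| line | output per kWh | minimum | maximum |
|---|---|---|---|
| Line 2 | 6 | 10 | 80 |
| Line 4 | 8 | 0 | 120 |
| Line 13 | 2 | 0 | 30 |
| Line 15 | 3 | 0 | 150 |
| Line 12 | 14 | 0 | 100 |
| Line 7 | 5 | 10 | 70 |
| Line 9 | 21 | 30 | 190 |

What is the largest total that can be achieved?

Meeting every minimum uses 10+0+0+0+0+10+30 = 50 kWh, leaving 380.
Order the production lines by output per kWh: Line 9 21 > Line 12 14 > Line 4 8 > Line 2 6 > Line 7 5 > Line 15 3 > Line 13 2.
Line 9 takes 160 more to reach its cap of 190 ; 220 left.
Line 12 takes 100 more to reach its cap of 100 ; 120 left.
Line 4 takes 120 more to reach its cap of 120 ; 0 left.
Total = 6×10 + 8×120 + 14×100 + 5×10 + 21×190 = 6460.

6460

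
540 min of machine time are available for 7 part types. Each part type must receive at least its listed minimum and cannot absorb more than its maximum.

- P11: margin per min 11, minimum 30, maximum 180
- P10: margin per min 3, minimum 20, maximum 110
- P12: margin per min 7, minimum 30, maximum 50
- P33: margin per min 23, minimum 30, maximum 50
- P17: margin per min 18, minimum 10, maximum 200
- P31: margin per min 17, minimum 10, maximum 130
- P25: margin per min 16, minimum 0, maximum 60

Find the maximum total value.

Meeting every minimum uses 30+20+30+30+10+10+0 = 130 min, leaving 410.
Rank by margin per min: P33 23 > P17 18 > P31 17 > P25 16 > P11 11 > P12 7 > P10 3.
P33 takes 20 more to reach its cap of 50 — 390 left.
Give P17 190 more to hit its cap of 200 — 200 left.
P31: +120 to 130 (cap) — 80 left.
P25: +60 to 60 (cap) — 20 left.
P11: +20 (room for 150) → 50. Pool exhausted.
Total = 11×50 + 3×20 + 7×30 + 23×50 + 18×200 + 17×130 + 16×60 = 8740.

8740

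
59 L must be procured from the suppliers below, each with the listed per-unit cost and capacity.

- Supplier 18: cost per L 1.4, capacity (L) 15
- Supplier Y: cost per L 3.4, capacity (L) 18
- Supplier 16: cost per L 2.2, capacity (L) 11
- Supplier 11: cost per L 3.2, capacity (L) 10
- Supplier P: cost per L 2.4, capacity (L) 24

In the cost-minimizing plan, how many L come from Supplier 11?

9

Fill from the cheapest supplier first.
Supplier 18 at 1.4: take all 15 L → 44 still needed.
Supplier 16 (2.2): use full 11 → 33 L to go.
Take 24 from Supplier P at 2.4 → need 9 more.
Take 9 from Supplier 11 at 3.2 to finish.
Supplier Y: unused.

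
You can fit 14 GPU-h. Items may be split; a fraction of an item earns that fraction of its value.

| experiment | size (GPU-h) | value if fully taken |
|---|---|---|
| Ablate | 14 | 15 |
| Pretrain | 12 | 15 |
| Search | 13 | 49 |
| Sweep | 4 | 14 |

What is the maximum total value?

52.5

Rank by value-to-size ratio: Search 49/13≈3.77, Sweep 14/4≈3.5, Pretrain 15/12≈1.25, Ablate 15/14≈1.07.
Take all of Search (13 GPU-h, value 49) → 1 GPU-h left.
Only 1 GPU-h remain; take 1/4 of Sweep for value 14×1/4 = 3.5.
Total value = 52.5.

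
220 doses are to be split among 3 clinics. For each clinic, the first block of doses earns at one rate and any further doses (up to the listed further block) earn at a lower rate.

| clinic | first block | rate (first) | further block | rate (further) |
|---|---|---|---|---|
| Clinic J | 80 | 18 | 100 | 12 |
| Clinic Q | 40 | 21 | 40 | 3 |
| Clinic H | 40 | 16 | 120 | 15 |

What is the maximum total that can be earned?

3820

Treat each block as its own option and order by rate: Clinic Q/first 21 > Clinic J/first 18 > Clinic H/first 16 > Clinic H/second 15 > Clinic J/second 12 > Clinic Q/second 3.
Clinic Q/first (21): +40 — 180 left.
Clinic J/first (18): +80 — 100 left.
Fill Clinic H first block (40 at 16) — 60 left.
60 remain; put them into Clinic H second at 15.
Total = 21×40 + 18×80 + 16×40 + 15×60 = 3820.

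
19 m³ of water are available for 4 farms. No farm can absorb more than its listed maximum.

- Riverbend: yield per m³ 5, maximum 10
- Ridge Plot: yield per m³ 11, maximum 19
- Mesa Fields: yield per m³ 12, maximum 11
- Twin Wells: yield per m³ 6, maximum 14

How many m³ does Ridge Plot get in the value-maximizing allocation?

8

Rank by yield per m³: Mesa Fields 12 > Ridge Plot 11 > Twin Wells 6 > Riverbend 5.
Give Mesa Fields 11 to hit its cap of 11 → 8 left.
Only 8 left; Ridge Plot takes them to reach 8.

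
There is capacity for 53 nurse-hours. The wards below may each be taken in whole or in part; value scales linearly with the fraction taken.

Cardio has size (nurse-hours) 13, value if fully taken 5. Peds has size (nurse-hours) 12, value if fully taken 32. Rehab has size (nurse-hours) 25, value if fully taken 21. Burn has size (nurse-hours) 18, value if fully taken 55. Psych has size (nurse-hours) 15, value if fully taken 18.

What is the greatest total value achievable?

111.72

Best value per unit of size first: Burn 55/18≈3.06, Peds 32/12≈2.67, Psych 18/15≈1.2, Rehab 21/25≈0.84, Cardio 5/13≈0.385.
Burn: take in full, 18 nurse-hours for value 55 → 35 left.
Peds: take in full, 12 nurse-hours for value 32 → 23 left.
Take all of Psych (15 nurse-hours, value 18) → 8 nurse-hours left.
Only 8 nurse-hours remain; take 8/25 of Rehab for value 21×8/25 = 6.72.
Total value = 111.72.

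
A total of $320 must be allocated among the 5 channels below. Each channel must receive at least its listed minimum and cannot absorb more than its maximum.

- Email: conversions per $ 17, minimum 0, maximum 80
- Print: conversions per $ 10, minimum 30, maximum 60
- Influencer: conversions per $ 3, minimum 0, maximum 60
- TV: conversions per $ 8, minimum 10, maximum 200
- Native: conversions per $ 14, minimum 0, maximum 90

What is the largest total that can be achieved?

Meeting every minimum uses 0+30+0+10+0 = 40 $, leaving 280.
Rank by conversions per $: Email 17 > Native 14 > Print 10 > TV 8 > Influencer 3.
Email takes 80 more to reach its cap of 80 ; 200 left.
Native: +90 to 90 (cap) ; 110 left.
Print: +30 to 60 (cap) ; 80 left.
TV has room for 190 more but only 80 remain, so it gets 90.
Total = 17×80 + 10×60 + 8×90 + 14×90 = 3940.

3940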